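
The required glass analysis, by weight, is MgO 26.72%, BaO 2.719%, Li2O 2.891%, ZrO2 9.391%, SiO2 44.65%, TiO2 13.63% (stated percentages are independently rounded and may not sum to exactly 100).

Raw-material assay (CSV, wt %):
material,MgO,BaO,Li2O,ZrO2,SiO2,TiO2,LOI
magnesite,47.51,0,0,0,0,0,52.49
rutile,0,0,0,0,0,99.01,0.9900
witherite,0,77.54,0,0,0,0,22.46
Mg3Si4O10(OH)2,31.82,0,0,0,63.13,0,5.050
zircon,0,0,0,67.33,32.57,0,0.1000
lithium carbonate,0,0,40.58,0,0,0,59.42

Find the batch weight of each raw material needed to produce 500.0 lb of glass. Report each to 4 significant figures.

Batch per 500.0 lb glass:
  magnesite: 68.45 lb
  rutile: 68.83 lb
  witherite: 17.53 lb
  Mg3Si4O10(OH)2: 317.7 lb
  zircon: 69.74 lb
  lithium carbonate: 35.62 lb
Total batch = 577.9 lb; LOI loss = 77.83 lb; yield = 86.53%

The whole derivation carries full float precision at every stage — working values appear (rounded to 4 significant digits) as written; each reported result undergoes a single rounding — all derived quantities (the totals, net glass mass, yield, LOI, six oxide percentages) are recomputed at full precision from the weighed amounts per 500.0 lb of glass as given in question or answer.
Oxide mass targets, per 500.0 lb glass:
  MgO: 26.72% × 500.0 = 133.6 lb
  BaO: 2.719% × 500.0 = 13.60 lb
  Li2O: 2.891% × 500.0 = 14.46 lb
  ZrO2: 9.391% × 500.0 = 46.96 lb
  SiO2: 44.65% × 500.0 = 223.2 lb
  TiO2: 13.63% × 500.0 = 68.15 lb
Per-oxide balance check per the reported batch figures, for the quoted basis mass (oxide sums agree with the targets modulo rounding of the values):
  MgO: 68.45·0.4751 + 317.7·0.3182 = 133.6 lb (target 133.6 lb)
  BaO: 17.53·0.7754 = 13.59 lb (target 13.60 lb)
  Li2O: 35.62·0.4058 = 14.45 lb (target 14.46 lb)
  ZrO2: 69.74·0.6733 = 46.96 lb (target 46.96 lb)
  SiO2: 317.7·0.6313 + 69.74·0.3257 = 223.3 lb (target 223.2 lb)
  TiO2: 68.83·0.9901 = 68.15 lb (target 68.15 lb)
Glass-mass bookkeeping: the batch minus its LOI: 500.0 lb (summing oxide targets gives 500.0 lb; basis as stated: 500.0 lb — a pure rounding effect).
Summing the batch: Σ batch = 577.9 lb; ignition loss, Σ(batch × LOI) = 77.83 lb; yield: glass divided by total = 86.53%.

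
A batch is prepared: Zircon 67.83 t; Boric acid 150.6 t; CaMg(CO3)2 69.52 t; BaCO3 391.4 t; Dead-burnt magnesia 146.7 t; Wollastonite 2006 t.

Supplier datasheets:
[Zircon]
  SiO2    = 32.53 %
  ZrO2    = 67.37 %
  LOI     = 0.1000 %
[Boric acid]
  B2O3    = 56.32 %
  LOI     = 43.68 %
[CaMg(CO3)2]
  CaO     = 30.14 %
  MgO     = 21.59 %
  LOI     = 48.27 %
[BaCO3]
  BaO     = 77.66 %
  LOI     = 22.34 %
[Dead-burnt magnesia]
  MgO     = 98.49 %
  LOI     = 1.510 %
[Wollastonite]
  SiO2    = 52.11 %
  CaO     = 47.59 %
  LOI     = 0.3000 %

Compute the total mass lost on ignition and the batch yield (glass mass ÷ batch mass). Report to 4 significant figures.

Intermediates are shown, with 4-significant-figure rounding, within the worked lines — the whole derivation runs at full precision throughout — every reported figure is rounded only once — all derived quantities (totals, net glass mass, the yield, the six compositions, LOI) are computed at full float precision from the batch weights at 2637 t of glass, exactly as shown in either problem or answer.
Material-by-material LOI:
  Zircon: 67.83 × 0.001000 = 0.06783 t
  Boric acid: 150.6 × 0.4368 = 65.78 t
  CaMg(CO3)2: 69.52 × 0.4827 = 33.56 t
  BaCO3: 391.4 × 0.2234 = 87.44 t
  Dead-burnt magnesia: 146.7 × 0.01510 = 2.215 t
  Wollastonite: 2006 × 0.003000 = 6.018 t
Total LOI = 195.1 t
Glass = batch − LOI = 2832 − 195.1 = 2637 t

LOI loss = 195.1 t; glass = 2637 t; yield = 93.11%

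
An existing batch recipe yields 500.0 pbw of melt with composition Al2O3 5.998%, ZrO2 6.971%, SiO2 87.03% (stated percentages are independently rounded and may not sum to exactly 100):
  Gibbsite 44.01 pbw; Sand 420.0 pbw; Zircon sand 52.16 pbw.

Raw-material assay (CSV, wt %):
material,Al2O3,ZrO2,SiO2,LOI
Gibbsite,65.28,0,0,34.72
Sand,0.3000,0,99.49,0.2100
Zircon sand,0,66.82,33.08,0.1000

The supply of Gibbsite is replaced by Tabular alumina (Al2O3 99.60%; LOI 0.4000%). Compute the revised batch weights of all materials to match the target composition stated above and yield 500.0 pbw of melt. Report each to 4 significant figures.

Revised batch per 500.0 pbw melt:
  Tabular alumina: 28.85 pbw
  Sand: 420.0 pbw
  Zircon sand: 52.16 pbw
Total batch = 501.0 pbw; LOI loss = 1.050 pbw

Intermediates are rounded to four significant digits when displayed. Each numeric step keeps full precision through the solve — every reported value takes a single rounding; all derived quantities are re-derived using the weight values for 500.0 pbw of glass in full precision (net glass mass, totals, the yield, LOI, three oxide percentages) as written in problem or answer.
Oxide-by-oxide targets in 500.0 pbw melt:
  Al2O3: 5.998% × 500.0 = 29.99 pbw
  ZrO2: 6.971% × 500.0 = 34.85 pbw
  SiO2: 87.03% × 500.0 = 435.2 pbw
A balance pass over the oxides, with the batch weights as given, versus the basis set out (each sum matches its target mass within answer rounding):
  Al2O3: 28.85·0.9960 + 420.0·0.003000 = 29.99 pbw (target 29.99 pbw)
  ZrO2: 52.16·0.6682 = 34.85 pbw (target 34.85 pbw)
  SiO2: 420.0·0.9949 + 52.16·0.3308 = 435.1 pbw (target 435.2 pbw)
Auditing the glass mass value: whole batch net of LOI = 500.0 pbw (targets for the oxides total 500.0 pbw; basis as stated: 500.0 pbw — rounding explains the deltas).
Batch total: Σ batch = 501.0 pbw; LOI loss = Σ batch·LOI = 1.050 pbw; yield, glass over the total, = 99.79%.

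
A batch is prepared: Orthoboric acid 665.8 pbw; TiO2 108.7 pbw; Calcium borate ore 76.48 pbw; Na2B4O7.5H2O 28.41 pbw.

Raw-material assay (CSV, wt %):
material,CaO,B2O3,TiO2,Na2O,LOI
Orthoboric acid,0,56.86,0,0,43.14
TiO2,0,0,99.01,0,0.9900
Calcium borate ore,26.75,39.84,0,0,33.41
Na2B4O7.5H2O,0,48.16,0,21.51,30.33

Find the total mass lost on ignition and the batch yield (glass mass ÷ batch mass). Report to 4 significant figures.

Intermediates are printed (rounded to 4 significant digits) in the working. The working math runs at full float precision through the solve — a single rounding finalizes each reported value; all derived quantities (the four compositions, ignition loss, net glass mass, the yield, totals) are re-derived in full precision from the weighed amounts for 556.9 pbw of glass as written in question or answer.
LOI of each material in turn:
  Orthoboric acid: 665.8 × 0.4314 = 287.2 pbw
  TiO2: 108.7 × 0.009900 = 1.076 pbw
  Calcium borate ore: 76.48 × 0.3341 = 25.55 pbw
  Na2B4O7.5H2O: 28.41 × 0.3033 = 8.617 pbw
Total LOI = 322.5 pbw
Glass = batch − LOI = 879.4 − 322.5 = 556.9 pbw

LOI loss = 322.5 pbw; glass = 556.9 pbw; yield = 63.33%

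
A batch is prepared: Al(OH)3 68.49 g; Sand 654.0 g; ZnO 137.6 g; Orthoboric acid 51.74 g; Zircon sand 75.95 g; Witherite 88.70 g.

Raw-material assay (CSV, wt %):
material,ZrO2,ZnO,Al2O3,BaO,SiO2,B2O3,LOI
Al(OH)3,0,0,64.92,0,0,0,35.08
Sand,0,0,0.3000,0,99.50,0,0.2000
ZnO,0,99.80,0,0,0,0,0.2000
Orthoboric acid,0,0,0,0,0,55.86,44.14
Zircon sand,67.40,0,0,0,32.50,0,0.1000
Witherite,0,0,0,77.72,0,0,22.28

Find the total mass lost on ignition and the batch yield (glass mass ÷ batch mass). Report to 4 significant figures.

Mid-chain values appear (rounded to 4 significant figures) in the printout. Exact precision is maintained from first step to last; every reported value carries a single rounding — all derived quantities, which include net glass mass, the totals, the yield, six oxide percentages, ignition loss, are computed in exact precision, as written in problem or answer, from the batch weights at 1008 g of glass.
Material-by-material LOI:
  Al(OH)3: 68.49 × 0.3508 = 24.03 g
  Sand: 654.0 × 0.002000 = 1.308 g
  ZnO: 137.6 × 0.002000 = 0.2752 g
  Orthoboric acid: 51.74 × 0.4414 = 22.84 g
  Zircon sand: 75.95 × 0.001000 = 0.07595 g
  Witherite: 88.70 × 0.2228 = 19.76 g
Total LOI = 68.29 g
Glass = batch − LOI = 1076 − 68.29 = 1008 g

LOI loss = 68.29 g; glass = 1008 g; yield = 93.66%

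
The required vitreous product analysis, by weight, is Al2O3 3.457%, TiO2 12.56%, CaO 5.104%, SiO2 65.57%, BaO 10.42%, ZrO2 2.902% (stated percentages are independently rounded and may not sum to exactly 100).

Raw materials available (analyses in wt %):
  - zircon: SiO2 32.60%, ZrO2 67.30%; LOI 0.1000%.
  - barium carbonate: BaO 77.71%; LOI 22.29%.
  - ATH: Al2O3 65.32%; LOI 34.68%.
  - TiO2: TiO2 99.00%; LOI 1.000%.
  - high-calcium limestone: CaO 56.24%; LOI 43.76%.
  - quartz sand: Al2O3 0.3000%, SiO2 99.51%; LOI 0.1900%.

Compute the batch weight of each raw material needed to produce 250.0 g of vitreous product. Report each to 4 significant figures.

All internal work maintains full precision through the solve — in-progress results are printed (rounded to 4 significant digits) in the printout; each reported value receives exactly one rounding — the derived quantities are carried from the batch weights at 250.0 g of glass at full precision (totals, LOI, six oxide percentages, net glass mass, yield), exactly as printed in the problem or answer text.
Target masses of each oxide per 250.0 g vitreous product:
  Al2O3: 3.457% × 250.0 = 8.642 g
  TiO2: 12.56% × 250.0 = 31.40 g
  CaO: 5.104% × 250.0 = 12.76 g
  SiO2: 65.57% × 250.0 = 163.9 g
  BaO: 10.42% × 250.0 = 26.05 g
  ZrO2: 2.902% × 250.0 = 7.255 g
Sums-versus-targets review per the reported batch figures, versus the basis set out (target by target, the sums agree inside rounding margins):
  Al2O3: 12.49·0.6532 + 161.2·0.003000 = 8.642 g (target 8.642 g)
  TiO2: 31.72·0.9900 = 31.40 g (target 31.40 g)
  CaO: 22.69·0.5624 = 12.76 g (target 12.76 g)
  SiO2: 10.78·0.3260 + 161.2·0.9951 = 163.9 g (target 163.9 g)
  BaO: 33.52·0.7771 = 26.05 g (target 26.05 g)
  ZrO2: 10.78·0.6730 = 7.255 g (target 7.255 g)
Glass-mass closure: whole batch net of LOI = 250.0 g (oxide target masses add up to 250.0 g; versus the stated basis of 250.0 g — deltas are rounding alone).
Adding the batch up: Σ batch = 272.4 g; LOI loss = Σ batch·LOI = 22.37 g; yield: glass divided by total = 91.79%.

Batch per 250.0 g vitreous product:
  zircon: 10.78 g
  barium carbonate: 33.52 g
  ATH: 12.49 g
  TiO2: 31.72 g
  high-calcium limestone: 22.69 g
  quartz sand: 161.2 g
Total batch = 272.4 g; LOI loss = 22.37 g; yield = 91.79%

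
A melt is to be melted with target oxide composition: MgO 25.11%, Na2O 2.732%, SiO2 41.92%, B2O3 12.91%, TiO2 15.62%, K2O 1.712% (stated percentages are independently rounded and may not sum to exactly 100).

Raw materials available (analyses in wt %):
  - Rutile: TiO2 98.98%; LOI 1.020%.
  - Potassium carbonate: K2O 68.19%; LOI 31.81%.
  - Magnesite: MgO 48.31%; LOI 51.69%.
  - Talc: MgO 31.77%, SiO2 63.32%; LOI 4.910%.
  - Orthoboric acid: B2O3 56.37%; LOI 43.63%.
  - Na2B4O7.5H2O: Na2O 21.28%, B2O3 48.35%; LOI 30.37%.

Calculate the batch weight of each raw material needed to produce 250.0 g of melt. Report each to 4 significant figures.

Batch per 250.0 g melt:
  Rutile: 39.45 g
  Potassium carbonate: 6.277 g
  Magnesite: 21.10 g
  Talc: 165.5 g
  Orthoboric acid: 29.73 g
  Na2B4O7.5H2O: 32.10 g
Total batch = 294.2 g; LOI loss = 44.15 g; yield = 84.99%

All internal work holds exact precision at each step; the intermediate values are rounded to four significant digits wherever printed — each reported figure takes exactly one rounding; derived quantities, which include the six compositions, yield, totals, LOI, glass mass, are rebuilt at full precision, exactly as shown in the problem or the answer, starting from the weights for 250.0 g of glass.
Target oxide masses per 250.0 g melt:
  MgO: 25.11% × 250.0 = 62.78 g
  Na2O: 2.732% × 250.0 = 6.830 g
  SiO2: 41.92% × 250.0 = 104.8 g
  B2O3: 12.91% × 250.0 = 32.28 g
  TiO2: 15.62% × 250.0 = 39.05 g
  K2O: 1.712% × 250.0 = 4.280 g
Per-oxide balance check using the reported weights, at the basis given (target by target, the sums agree within answer rounding):
  MgO: 21.10·0.4831 + 165.5·0.3177 = 62.77 g (target 62.78 g)
  Na2O: 32.10·0.2128 = 6.831 g (target 6.830 g)
  SiO2: 165.5·0.6332 = 104.8 g (target 104.8 g)
  B2O3: 29.73·0.5637 + 32.10·0.4835 = 32.28 g (target 32.28 g)
  TiO2: 39.45·0.9898 = 39.05 g (target 39.05 g)
  K2O: 6.277·0.6819 = 4.280 g (target 4.280 g)
Glass mass check: Σ batch − LOI loss = 250.0 g (targets for the oxides total 250.0 g; with the basis standing at 250.0 g — a pure rounding effect).
Batch total: Σ batch = 294.2 g; the LOI term Σ batch·LOI equals 44.15 g; yield, glass over the total, = 84.99%.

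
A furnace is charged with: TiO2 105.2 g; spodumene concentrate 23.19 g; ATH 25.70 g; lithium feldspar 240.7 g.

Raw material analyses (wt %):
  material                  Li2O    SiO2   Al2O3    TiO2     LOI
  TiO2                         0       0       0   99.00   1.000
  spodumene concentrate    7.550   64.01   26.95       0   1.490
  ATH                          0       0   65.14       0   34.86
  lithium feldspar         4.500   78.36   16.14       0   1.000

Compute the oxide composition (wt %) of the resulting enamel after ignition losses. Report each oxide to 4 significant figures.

Glass mass = 382.0 g (batch 394.8 − LOI 12.76).
Composition: Li2O 3.294%, SiO2 53.26%, Al2O3 16.19%, TiO2 27.26%

Values along the way appear, with 4-significant-digit rounding, in the printout — every computation carries full float precision end to end; a single rounding finalizes every reported result; the derived quantities, which include totals, ignition loss, glass mass, yield, the four compositions, are computed at exact precision, as set out in problem or answer, using the weight values for 382.0 g of glass.
What the batch supplies per oxide:
  Li2O: 23.19·0.07550 + 240.7·0.04500 = 12.58 g
  SiO2: 23.19·0.6401 + 240.7·0.7836 = 203.5 g
  Al2O3: 23.19·0.2695 + 25.70·0.6514 + 240.7·0.1614 = 61.84 g
  TiO2: 105.2·0.9900 = 104.1 g
LOI: 105.2·0.01000 + 23.19·0.01490 + 25.70·0.3486 + 240.7·0.01000 = 12.76 g
Resulting glass, batch − LOI: 394.8 − 12.76 = 382.0 g (consistent with Σ oxide mass)
wt %: oxide over glass, times 100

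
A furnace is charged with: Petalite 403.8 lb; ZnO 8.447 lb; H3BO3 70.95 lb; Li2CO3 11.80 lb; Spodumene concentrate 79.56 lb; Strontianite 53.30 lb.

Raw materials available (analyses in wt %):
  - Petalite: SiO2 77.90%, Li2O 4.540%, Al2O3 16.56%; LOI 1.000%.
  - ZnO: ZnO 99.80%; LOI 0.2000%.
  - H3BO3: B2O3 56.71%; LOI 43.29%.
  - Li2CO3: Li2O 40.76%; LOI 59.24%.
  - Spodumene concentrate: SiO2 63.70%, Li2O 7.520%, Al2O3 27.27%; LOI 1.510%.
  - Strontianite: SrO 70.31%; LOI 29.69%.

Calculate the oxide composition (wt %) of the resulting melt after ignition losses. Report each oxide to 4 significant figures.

Glass mass = 569.1 lb (batch 627.9 − LOI 58.79).
Composition: SiO2 64.18%, B2O3 7.070%, Li2O 5.118%, ZnO 1.481%, SrO 6.585%, Al2O3 15.56%

The intermediate values are displayed, rounded to 4 significant digits, across the worked steps — the whole derivation runs at full float precision at every stage; every reported figure takes just one rounding. Derived quantities, which include totals, LOI, six oxide percentages, net glass mass, yield, are carried at full float precision, as set out in problem or answer, starting from the weights for 569.1 lb of glass.
What the batch supplies per oxide:
  SiO2: 403.8·0.7790 + 79.56·0.6370 = 365.2 lb
  B2O3: 70.95·0.5671 = 40.24 lb
  Li2O: 403.8·0.04540 + 11.80·0.4076 + 79.56·0.07520 = 29.13 lb
  ZnO: 8.447·0.9980 = 8.430 lb
  SrO: 53.30·0.7031 = 37.48 lb
  Al2O3: 403.8·0.1656 + 79.56·0.2727 = 88.57 lb
LOI: 403.8·0.01000 + 8.447·0.002000 + 70.95·0.4329 + 11.80·0.5924 + 79.56·0.01510 + 53.30·0.2969 = 58.79 lb
Resulting glass, batch − LOI: 627.9 − 58.79 = 569.1 lb (= the summed oxide contributions)
oxide / glass × 100 gives the wt %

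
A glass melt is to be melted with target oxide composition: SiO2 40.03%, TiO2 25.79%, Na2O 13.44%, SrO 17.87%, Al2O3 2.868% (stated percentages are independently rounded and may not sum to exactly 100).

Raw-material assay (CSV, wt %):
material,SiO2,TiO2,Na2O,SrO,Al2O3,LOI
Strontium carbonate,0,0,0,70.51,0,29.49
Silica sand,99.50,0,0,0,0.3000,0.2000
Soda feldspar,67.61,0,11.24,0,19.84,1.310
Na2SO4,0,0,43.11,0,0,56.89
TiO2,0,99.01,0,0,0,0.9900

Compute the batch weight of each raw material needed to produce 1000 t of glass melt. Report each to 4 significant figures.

Batch per 1000 t glass melt:
  Strontium carbonate: 253.4 t
  Silica sand: 307.2 t
  Soda feldspar: 139.9 t
  Na2SO4: 275.3 t
  TiO2: 260.5 t
Total batch = 1236 t; LOI loss = 236.4 t; yield = 80.88%

All arithmetic holds full precision from start to finish. Values along the way are shown rounded to four significant digits between the steps. Every reported number is rounded just once; derived quantities are re-derived starting from the weights for 1000 t of glass at full precision (the totals, the yield, net glass mass, ignition loss, five oxide percentages) as set out in the problem or the answer.
Target masses of each oxide per 1000 t glass melt:
  SiO2: 40.03% × 1000 = 400.3 t
  TiO2: 25.79% × 1000 = 257.9 t
  Na2O: 13.44% × 1000 = 134.4 t
  SrO: 17.87% × 1000 = 178.7 t
  Al2O3: 2.868% × 1000 = 28.68 t
Mass-balance tally per oxide given the weights on record, on the stated basis (delivered sums recover each target net of answer rounding effects):
  SiO2: 307.2·0.9950 + 139.9·0.6761 = 400.3 t (target 400.3 t)
  TiO2: 260.5·0.9901 = 257.9 t (target 257.9 t)
  Na2O: 139.9·0.1124 + 275.3·0.4311 = 134.4 t (target 134.4 t)
  SrO: 253.4·0.7051 = 178.7 t (target 178.7 t)
  Al2O3: 307.2·0.003000 + 139.9·0.1984 = 28.68 t (target 28.68 t)
Consistency of the glass mass: total charge less LOI = 999.9 t (oxide target masses add up to 1000 t; basis as stated: 1000 t — deltas are rounding alone).
Total batch = Σ batch = 1236 t; ignition loss, Σ(batch × LOI) = 236.4 t; the yield ratio, glass ÷ batch: 80.88%.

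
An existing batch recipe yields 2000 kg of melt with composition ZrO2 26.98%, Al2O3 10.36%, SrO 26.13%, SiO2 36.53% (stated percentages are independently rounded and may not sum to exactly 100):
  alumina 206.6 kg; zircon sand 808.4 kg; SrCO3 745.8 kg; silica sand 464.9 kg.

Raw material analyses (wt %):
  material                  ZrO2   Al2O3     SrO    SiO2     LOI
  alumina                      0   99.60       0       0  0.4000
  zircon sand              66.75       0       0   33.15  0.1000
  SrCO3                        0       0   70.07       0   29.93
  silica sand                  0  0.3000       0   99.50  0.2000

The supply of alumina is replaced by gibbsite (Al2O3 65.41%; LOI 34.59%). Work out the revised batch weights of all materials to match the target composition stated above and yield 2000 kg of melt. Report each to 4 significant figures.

In-progress results are shown (rounded to four significant digits) when written out — all internal work runs at full precision at each step. A single rounding produces every reported figure — derived quantities, which include ignition loss, totals, the four compositions, glass mass, the yield, are re-derived in full precision, precisely as stated by either problem or answer, using the weight values at 2000 kg of glass.
Oxide-by-oxide targets in 2000 kg melt:
  ZrO2: 26.98% × 2000 = 539.6 kg
  Al2O3: 10.36% × 2000 = 207.2 kg
  SrO: 26.13% × 2000 = 522.6 kg
  SiO2: 36.53% × 2000 = 730.6 kg
A balance pass over the oxides, applying the batch weights above, against the basis in use (summed amounts equal target values within answer rounding):
  ZrO2: 808.4·0.6675 = 539.6 kg (target 539.6 kg)
  Al2O3: 314.6·0.6541 + 464.9·0.003000 = 207.2 kg (target 207.2 kg)
  SrO: 745.8·0.7007 = 522.6 kg (target 522.6 kg)
  SiO2: 808.4·0.3315 + 464.9·0.9950 = 730.6 kg (target 730.6 kg)
Glass mass check: net batch after ignition = 2000 kg (targets for the oxides total 2000 kg; stated basis 2000 kg — gaps are rounding artifacts).
Adding the batch up: Σ batch = 2334 kg; loss to ignition Σ batch·LOI = 333.8 kg; yield: glass divided by total = 85.70%.

Revised batch per 2000 kg melt:
  gibbsite: 314.6 kg
  zircon sand: 808.4 kg
  SrCO3: 745.8 kg
  silica sand: 464.9 kg
Total batch = 2334 kg; LOI loss = 333.8 kg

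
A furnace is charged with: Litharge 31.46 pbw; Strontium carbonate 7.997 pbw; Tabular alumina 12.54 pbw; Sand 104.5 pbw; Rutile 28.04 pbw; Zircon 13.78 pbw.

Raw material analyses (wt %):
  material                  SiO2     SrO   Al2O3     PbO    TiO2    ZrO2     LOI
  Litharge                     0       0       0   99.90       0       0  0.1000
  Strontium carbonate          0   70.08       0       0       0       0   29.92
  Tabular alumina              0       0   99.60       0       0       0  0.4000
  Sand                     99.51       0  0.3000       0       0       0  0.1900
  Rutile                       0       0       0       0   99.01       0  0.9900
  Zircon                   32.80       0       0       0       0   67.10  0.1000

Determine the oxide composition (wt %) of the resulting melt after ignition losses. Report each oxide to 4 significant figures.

The whole derivation carries full float precision from first step to last; mid-chain values are printed with 4-significant-figure rounding as written — every reported number takes just one rounding. The derived quantities (the yield, the six compositions, glass mass, LOI, totals) are rebuilt at exact precision using the weight values on 195.4 pbw of glass, exactly as printed in question or answer.
What the batch supplies per oxide:
  SiO2: 104.5·0.9951 + 13.78·0.3280 = 108.5 pbw
  SrO: 7.997·0.7008 = 5.604 pbw
  Al2O3: 12.54·0.9960 + 104.5·0.003000 = 12.80 pbw
  PbO: 31.46·0.9990 = 31.43 pbw
  TiO2: 28.04·0.9901 = 27.76 pbw
  ZrO2: 13.78·0.6710 = 9.246 pbw
LOI: 31.46·0.001000 + 7.997·0.2992 + 12.54·0.004000 + 104.5·0.001900 + 28.04·0.009900 + 13.78·0.001000 = 2.964 pbw
Glass = total batch minus LOI = 198.3 − 2.964 = 195.4 pbw (= Σ oxide masses)
wt % = 100 × oxide mass / glass mass

Glass mass = 195.4 pbw (batch 198.3 − LOI 2.964).
Composition: SiO2 55.54%, SrO 2.869%, Al2O3 6.554%, PbO 16.09%, TiO2 14.21%, ZrO2 4.733%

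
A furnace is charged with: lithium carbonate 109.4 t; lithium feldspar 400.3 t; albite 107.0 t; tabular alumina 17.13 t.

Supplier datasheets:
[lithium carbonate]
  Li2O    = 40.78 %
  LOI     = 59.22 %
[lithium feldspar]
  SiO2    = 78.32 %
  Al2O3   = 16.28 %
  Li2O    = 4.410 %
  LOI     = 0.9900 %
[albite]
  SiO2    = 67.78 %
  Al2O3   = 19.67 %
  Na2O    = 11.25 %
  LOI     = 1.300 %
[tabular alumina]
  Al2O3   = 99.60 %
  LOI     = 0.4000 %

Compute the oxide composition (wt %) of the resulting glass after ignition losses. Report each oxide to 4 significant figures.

Glass mass = 563.6 t (batch 633.8 − LOI 70.21).
Composition: SiO2 68.49%, Al2O3 18.32%, Na2O 2.136%, Li2O 11.05%

In-progress results appear, rounded to four significant digits, between the steps. The working math keeps full float precision throughout. A single rounding yields every reported value. Derived quantities are computed at full float precision (the totals, LOI, four oxide percentages, glass mass, the yield) from the batch weights on 563.6 t of glass, as written in question or answer.
Per-oxide mass from batch:
  SiO2: 400.3·0.7832 + 107.0·0.6778 = 386.0 t
  Al2O3: 400.3·0.1628 + 107.0·0.1967 + 17.13·0.9960 = 103.3 t
  Na2O: 107.0·0.1125 = 12.04 t
  Li2O: 109.4·0.4078 + 400.3·0.04410 = 62.27 t
LOI: 109.4·0.5922 + 400.3·0.009900 + 107.0·0.01300 + 17.13·0.004000 = 70.21 t
Glass mass = batch − LOI = 633.8 − 70.21 = 563.6 t (equal to the oxide-mass sum)
percent share: oxide ÷ glass, ×100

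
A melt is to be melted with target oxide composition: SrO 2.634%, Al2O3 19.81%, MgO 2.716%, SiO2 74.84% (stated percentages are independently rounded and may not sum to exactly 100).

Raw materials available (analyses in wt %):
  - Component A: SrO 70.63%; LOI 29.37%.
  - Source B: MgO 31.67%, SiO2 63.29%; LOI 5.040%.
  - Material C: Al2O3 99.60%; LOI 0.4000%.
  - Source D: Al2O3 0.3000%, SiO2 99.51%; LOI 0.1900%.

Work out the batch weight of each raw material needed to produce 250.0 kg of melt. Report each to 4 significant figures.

Mid-chain values appear rounded to 4 significant figures across the worked steps; all internal work maintains full float precision through every step — every reported result takes a single rounding; derived quantities (four oxide percentages, glass mass, ignition loss, totals, yield) are carried from the batch weights at 250.0 kg of glass at exact precision, exactly as printed in either problem or answer.
Oxide mass targets, per 250.0 kg melt:
  SrO: 2.634% × 250.0 = 6.585 kg
  Al2O3: 19.81% × 250.0 = 49.52 kg
  MgO: 2.716% × 250.0 = 6.790 kg
  SiO2: 74.84% × 250.0 = 187.1 kg
Mass-balance tally per oxide with the batch weights as given, versus the basis set out (oxide sums agree with the targets modulo rounding of the values):
  SrO: 9.323·0.7063 = 6.585 kg (target 6.585 kg)
  Al2O3: 49.20·0.9960 + 174.4·0.003000 = 49.53 kg (target 49.52 kg)
  MgO: 21.44·0.3167 = 6.790 kg (target 6.790 kg)
  SiO2: 21.44·0.6329 + 174.4·0.9951 = 187.1 kg (target 187.1 kg)
Glass-mass bookkeeping: net batch after ignition = 250.0 kg (the targets, summed, come to 250.0 kg; against the stated basis, 250.0 kg — differing by rounding only).
Summing the batch: Σ batch = 254.4 kg; the LOI term Σ batch·LOI equals 4.347 kg; yield: glass divided by total = 98.29%.

Batch per 250.0 kg melt:
  Component A: 9.323 kg
  Source B: 21.44 kg
  Material C: 49.20 kg
  Source D: 174.4 kg
Total batch = 254.4 kg; LOI loss = 4.347 kg; yield = 98.29%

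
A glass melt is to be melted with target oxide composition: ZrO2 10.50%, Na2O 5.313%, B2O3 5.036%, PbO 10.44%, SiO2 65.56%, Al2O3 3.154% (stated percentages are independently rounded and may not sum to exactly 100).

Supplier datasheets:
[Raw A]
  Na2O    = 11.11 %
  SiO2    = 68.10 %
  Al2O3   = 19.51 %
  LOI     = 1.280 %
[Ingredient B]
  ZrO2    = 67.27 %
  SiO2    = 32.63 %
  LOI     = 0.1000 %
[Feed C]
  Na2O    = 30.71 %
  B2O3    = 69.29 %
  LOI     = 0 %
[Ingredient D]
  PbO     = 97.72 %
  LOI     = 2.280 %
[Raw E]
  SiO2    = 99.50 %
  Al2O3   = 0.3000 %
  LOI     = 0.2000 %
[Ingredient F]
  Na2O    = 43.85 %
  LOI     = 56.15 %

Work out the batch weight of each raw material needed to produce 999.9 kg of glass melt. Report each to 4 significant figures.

All internal work keeps full precision in all steps — values along the way are shown, rounded to four significant digits, alongside each step; each reported number is rounded only once; derived quantities, including net glass mass, yield, totals, the six compositions, LOI, are rebuilt from the batch weights per 999.9 kg of glass at full float precision, precisely as stated by the problem or the answer.
Oxide-by-oxide targets in 999.9 kg glass melt:
  ZrO2: 10.50% × 999.9 = 105.0 kg
  Na2O: 5.313% × 999.9 = 53.12 kg
  B2O3: 5.036% × 999.9 = 50.35 kg
  PbO: 10.44% × 999.9 = 104.4 kg
  SiO2: 65.56% × 999.9 = 655.5 kg
  Al2O3: 3.154% × 999.9 = 31.54 kg
A balance pass over the oxides, from the weights as reported, per the basis as stated (each sum matches its target mass modulo rounding of the values):
  ZrO2: 156.1·0.6727 = 105.0 kg (target 105.0 kg)
  Na2O: 153.9·0.1111 + 72.67·0.3071 + 31.26·0.4385 = 53.12 kg (target 53.12 kg)
  B2O3: 72.67·0.6929 = 50.35 kg (target 50.35 kg)
  PbO: 106.8·0.9772 = 104.4 kg (target 104.4 kg)
  SiO2: 153.9·0.6810 + 156.1·0.3263 + 502.3·0.9950 = 655.5 kg (target 655.5 kg)
  Al2O3: 153.9·0.1951 + 502.3·0.003000 = 31.53 kg (target 31.54 kg)
Glass-mass sanity pass: whole batch net of LOI = 999.9 kg (targets for the oxides total 999.9 kg; the stated basis being 999.9 kg — a pure rounding effect).
Summing the batch: Σ batch = 1023 kg; LOI removed, Σ of batch·LOI: 23.12 kg; yield: glass divided by total = 97.74%.

Batch per 999.9 kg glass melt:
  Raw A: 153.9 kg
  Ingredient B: 156.1 kg
  Feed C: 72.67 kg
  Ingredient D: 106.8 kg
  Raw E: 502.3 kg
  Ingredient F: 31.26 kg
Total batch = 1023 kg; LOI loss = 23.12 kg; yield = 97.74%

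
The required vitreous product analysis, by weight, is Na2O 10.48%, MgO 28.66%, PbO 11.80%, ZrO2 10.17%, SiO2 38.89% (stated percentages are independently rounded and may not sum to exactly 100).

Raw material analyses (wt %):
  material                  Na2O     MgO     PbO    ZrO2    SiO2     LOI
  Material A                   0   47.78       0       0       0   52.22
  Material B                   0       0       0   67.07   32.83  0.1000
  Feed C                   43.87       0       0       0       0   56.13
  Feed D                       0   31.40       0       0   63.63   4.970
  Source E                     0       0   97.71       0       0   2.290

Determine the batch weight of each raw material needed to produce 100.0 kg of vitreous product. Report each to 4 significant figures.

All internal work holds full precision from first step to last — working values appear rounded off to 4 significant figures across the worked steps; every reported result is rounded just once — all derived quantities (net glass mass, the five compositions, LOI, the totals, yield) are carried starting from the weights for 100.0 kg of glass in exact precision exactly as printed in the question or the answer.
Target masses of each oxide per 100.0 kg vitreous product:
  Na2O: 10.48% × 100.0 = 10.48 kg
  MgO: 28.66% × 100.0 = 28.66 kg
  PbO: 11.80% × 100.0 = 11.80 kg
  ZrO2: 10.17% × 100.0 = 10.17 kg
  SiO2: 38.89% × 100.0 = 38.89 kg
Checking each oxide sum per the reported batch figures, under the basis named above (target by target, the sums agree net of answer rounding effects):
  Na2O: 23.89·0.4387 = 10.48 kg (target 10.48 kg)
  MgO: 24.96·0.4778 + 53.30·0.3140 = 28.66 kg (target 28.66 kg)
  PbO: 12.08·0.9771 = 11.80 kg (target 11.80 kg)
  ZrO2: 15.16·0.6707 = 10.17 kg (target 10.17 kg)
  SiO2: 15.16·0.3283 + 53.30·0.6363 = 38.89 kg (target 38.89 kg)
Auditing the glass mass value: batch Σ − ignition loss = 100.0 kg (per-oxide target masses sum to 100.0 kg; basis as stated: 100.0 kg — deltas are rounding alone).
Batch grand total — Σ batch = 129.4 kg; the LOI term Σ batch·LOI equals 29.38 kg; yield: glass divided by total = 77.29%.

Batch per 100.0 kg vitreous product:
  Material A: 24.96 kg
  Material B: 15.16 kg
  Feed C: 23.89 kg
  Feed D: 53.30 kg
  Source E: 12.08 kg
Total batch = 129.4 kg; LOI loss = 29.38 kg; yield = 77.29%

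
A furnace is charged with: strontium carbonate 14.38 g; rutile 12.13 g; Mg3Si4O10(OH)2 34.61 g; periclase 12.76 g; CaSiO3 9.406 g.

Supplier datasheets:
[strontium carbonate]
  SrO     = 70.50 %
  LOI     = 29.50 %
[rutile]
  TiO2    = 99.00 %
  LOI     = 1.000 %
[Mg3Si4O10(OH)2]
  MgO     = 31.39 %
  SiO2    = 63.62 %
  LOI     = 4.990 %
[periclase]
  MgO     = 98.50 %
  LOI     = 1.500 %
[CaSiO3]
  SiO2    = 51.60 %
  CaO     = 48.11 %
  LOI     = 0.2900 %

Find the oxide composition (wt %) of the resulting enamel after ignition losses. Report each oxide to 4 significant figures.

Glass mass = 76.98 g (batch 83.29 − LOI 6.309).
Composition: SrO 13.17%, MgO 30.44%, SiO2 34.91%, CaO 5.879%, TiO2 15.60%

Working values are printed rounded to four significant digits in the printout. Each numeric step runs at full precision through every step; each reported result takes exactly one rounding. All derived quantities, which include net glass mass, ignition loss, the totals, the five compositions, the yield, are rebuilt in exact precision, as written in question or answer, using the weight values per 76.98 g of glass.
Per-oxide mass from batch:
  SrO: 14.38·0.7050 = 10.14 g
  MgO: 34.61·0.3139 + 12.76·0.9850 = 23.43 g
  SiO2: 34.61·0.6362 + 9.406·0.5160 = 26.87 g
  CaO: 9.406·0.4811 = 4.525 g
  TiO2: 12.13·0.9900 = 12.01 g
LOI: 14.38·0.2950 + 12.13·0.01000 + 34.61·0.04990 + 12.76·0.01500 + 9.406·0.002900 = 6.309 g
Glass = total batch minus LOI = 83.29 − 6.309 = 76.98 g (the oxide masses sum to this)
oxide / glass × 100 gives the wt %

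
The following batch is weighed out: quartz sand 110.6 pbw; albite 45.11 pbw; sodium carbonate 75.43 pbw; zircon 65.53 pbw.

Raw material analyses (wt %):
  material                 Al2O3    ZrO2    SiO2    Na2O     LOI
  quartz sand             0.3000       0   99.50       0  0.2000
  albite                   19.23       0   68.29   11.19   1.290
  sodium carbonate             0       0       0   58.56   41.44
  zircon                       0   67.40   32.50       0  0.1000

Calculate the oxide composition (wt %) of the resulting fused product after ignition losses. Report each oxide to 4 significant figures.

Mid-chain values are displayed rounded to 4 significant digits at each printed step — the working math runs at exact precision throughout — each reported figure sees exactly one rounding — the derived quantities are recomputed at exact precision (LOI, four oxide percentages, totals, yield, glass mass) starting from the weights on 264.5 pbw of glass, as given in the problem or the answer.
Delivered oxide masses:
  Al2O3: 110.6·0.003000 + 45.11·0.1923 = 9.006 pbw
  ZrO2: 65.53·0.6740 = 44.17 pbw
  SiO2: 110.6·0.9950 + 45.11·0.6829 + 65.53·0.3250 = 162.1 pbw
  Na2O: 45.11·0.1119 + 75.43·0.5856 = 49.22 pbw
LOI: 110.6·0.002000 + 45.11·0.01290 + 75.43·0.4144 + 65.53·0.001000 = 32.13 pbw
Glass = total batch minus LOI = 296.7 − 32.13 = 264.5 pbw (matching Σ of the oxides)
oxide / glass × 100 gives the wt %

Glass mass = 264.5 pbw (batch 296.7 − LOI 32.13).
Composition: Al2O3 3.405%, ZrO2 16.70%, SiO2 61.29%, Na2O 18.61%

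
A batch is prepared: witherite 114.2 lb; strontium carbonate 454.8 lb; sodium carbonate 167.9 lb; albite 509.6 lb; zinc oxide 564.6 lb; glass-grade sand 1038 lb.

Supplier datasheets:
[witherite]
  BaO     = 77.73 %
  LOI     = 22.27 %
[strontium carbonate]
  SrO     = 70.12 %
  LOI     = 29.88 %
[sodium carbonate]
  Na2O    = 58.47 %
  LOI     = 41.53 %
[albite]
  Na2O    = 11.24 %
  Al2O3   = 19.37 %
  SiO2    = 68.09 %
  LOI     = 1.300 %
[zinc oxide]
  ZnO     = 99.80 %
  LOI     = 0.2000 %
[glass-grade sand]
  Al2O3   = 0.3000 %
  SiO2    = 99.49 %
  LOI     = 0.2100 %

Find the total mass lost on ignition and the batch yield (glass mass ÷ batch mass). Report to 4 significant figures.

LOI loss = 241.0 lb; glass = 2608 lb; yield = 91.54%

Rounding to four significant digits applies to every mid-chain value as printed — all arithmetic keeps exact precision from first step to last — each reported number carries a single rounding — derived quantities are re-derived in exact precision (ignition loss, the yield, totals, six oxide percentages, glass mass) from the weighed amounts on 2608 lb of glass, exactly as shown in either problem or answer.
Ignition loss by material:
  witherite: 114.2 × 0.2227 = 25.43 lb
  strontium carbonate: 454.8 × 0.2988 = 135.9 lb
  sodium carbonate: 167.9 × 0.4153 = 69.73 lb
  albite: 509.6 × 0.01300 = 6.625 lb
  zinc oxide: 564.6 × 0.002000 = 1.129 lb
  glass-grade sand: 1038 × 0.002100 = 2.180 lb
Total LOI = 241.0 lb
Glass = batch − LOI = 2849 − 241.0 = 2608 lb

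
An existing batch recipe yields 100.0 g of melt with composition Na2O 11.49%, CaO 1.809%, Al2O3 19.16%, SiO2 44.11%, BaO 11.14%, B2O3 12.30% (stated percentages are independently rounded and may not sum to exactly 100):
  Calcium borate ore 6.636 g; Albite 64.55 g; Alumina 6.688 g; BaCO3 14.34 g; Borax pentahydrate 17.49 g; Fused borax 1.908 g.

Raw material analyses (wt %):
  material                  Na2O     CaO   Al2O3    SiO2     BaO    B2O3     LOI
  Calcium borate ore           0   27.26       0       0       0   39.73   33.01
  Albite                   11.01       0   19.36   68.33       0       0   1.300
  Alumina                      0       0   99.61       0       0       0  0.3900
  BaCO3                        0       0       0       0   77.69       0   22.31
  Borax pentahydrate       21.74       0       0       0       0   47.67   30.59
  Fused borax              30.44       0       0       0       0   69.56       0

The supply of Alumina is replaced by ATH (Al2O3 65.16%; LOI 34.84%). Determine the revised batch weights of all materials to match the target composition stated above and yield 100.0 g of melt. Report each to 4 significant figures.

Revised batch per 100.0 g melt:
  Calcium borate ore: 6.636 g
  Albite: 64.55 g
  ATH: 10.22 g
  BaCO3: 14.34 g
  Borax pentahydrate: 17.49 g
  Fused borax: 1.908 g
Total batch = 115.1 g; LOI loss = 15.14 g

The working math keeps full float precision through the solve; in-progress results are printed rounded to 4 significant digits between the steps. Each reported figure is rounded a single time. The derived quantities are computed from the batch weights on 100.0 g of glass in exact precision (yield, totals, ignition loss, the six compositions, glass mass) exactly as shown in either problem or answer.
The oxide mass targets at 100.0 g melt:
  Na2O: 11.49% × 100.0 = 11.49 g
  CaO: 1.809% × 100.0 = 1.809 g
  Al2O3: 19.16% × 100.0 = 19.16 g
  SiO2: 44.11% × 100.0 = 44.11 g
  BaO: 11.14% × 100.0 = 11.14 g
  B2O3: 12.30% × 100.0 = 12.30 g
Sums-versus-targets review using the reported weights, for the quoted basis mass (target by target, the sums agree modulo rounding of the values):
  Na2O: 64.55·0.1101 + 17.49·0.2174 + 1.908·0.3044 = 11.49 g (target 11.49 g)
  CaO: 6.636·0.2726 = 1.809 g (target 1.809 g)
  Al2O3: 64.55·0.1936 + 10.22·0.6516 = 19.16 g (target 19.16 g)
  SiO2: 64.55·0.6833 = 44.11 g (target 44.11 g)
  BaO: 14.34·0.7769 = 11.14 g (target 11.14 g)
  B2O3: 6.636·0.3973 + 17.49·0.4767 + 1.908·0.6956 = 12.30 g (target 12.30 g)
Mass balance on the glass: whole batch net of LOI = 100.0 g (the Σ of target masses is 100.0 g; stated basis 100.0 g — a pure rounding effect).
Whole-batch sum: Σ batch = 115.1 g; LOI removed, Σ of batch·LOI: 15.14 g; as yield: glass ÷ batch → 86.85%.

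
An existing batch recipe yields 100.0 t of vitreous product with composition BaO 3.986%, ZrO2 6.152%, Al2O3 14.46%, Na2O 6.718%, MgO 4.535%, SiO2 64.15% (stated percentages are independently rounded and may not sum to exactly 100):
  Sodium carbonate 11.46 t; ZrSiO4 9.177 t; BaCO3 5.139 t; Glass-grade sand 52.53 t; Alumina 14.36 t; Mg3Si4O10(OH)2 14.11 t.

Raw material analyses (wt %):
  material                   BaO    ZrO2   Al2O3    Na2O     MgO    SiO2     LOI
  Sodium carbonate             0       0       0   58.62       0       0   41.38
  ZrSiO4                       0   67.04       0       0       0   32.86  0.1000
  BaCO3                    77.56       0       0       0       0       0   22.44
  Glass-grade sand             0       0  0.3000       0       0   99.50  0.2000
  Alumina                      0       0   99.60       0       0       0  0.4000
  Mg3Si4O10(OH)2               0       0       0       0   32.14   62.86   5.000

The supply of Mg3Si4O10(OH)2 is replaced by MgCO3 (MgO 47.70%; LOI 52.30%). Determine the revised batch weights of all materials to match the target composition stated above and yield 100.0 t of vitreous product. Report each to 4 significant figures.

Revised batch per 100.0 t vitreous product:
  Sodium carbonate: 11.46 t
  ZrSiO4: 9.177 t
  BaCO3: 5.139 t
  Glass-grade sand: 61.44 t
  Alumina: 14.33 t
  MgCO3: 9.507 t
Total batch = 111.1 t; LOI loss = 11.06 t

All arithmetic runs at exact precision through every step. Rounding to four significant figures governs each mid-chain value as shown. Exactly one rounding is applied to each reported figure. Derived quantities are recomputed using the weight values at 100.0 t of glass at full precision (six oxide percentages, ignition loss, the yield, glass mass, the totals) precisely as stated by either problem or answer.
Target masses of each oxide per 100.0 t vitreous product:
  BaO: 3.986% × 100.0 = 3.986 t
  ZrO2: 6.152% × 100.0 = 6.152 t
  Al2O3: 14.46% × 100.0 = 14.46 t
  Na2O: 6.718% × 100.0 = 6.718 t
  MgO: 4.535% × 100.0 = 4.535 t
  SiO2: 64.15% × 100.0 = 64.15 t
Mass-balance tally per oxide per the reported batch figures, under the basis named above (every target is met by its sum inside rounding margins):
  BaO: 5.139·0.7756 = 3.986 t (target 3.986 t)
  ZrO2: 9.177·0.6704 = 6.152 t (target 6.152 t)
  Al2O3: 61.44·0.003000 + 14.33·0.9960 = 14.46 t (target 14.46 t)
  Na2O: 11.46·0.5862 = 6.718 t (target 6.718 t)
  MgO: 9.507·0.4770 = 4.535 t (target 4.535 t)
  SiO2: 9.177·0.3286 + 61.44·0.9950 = 64.15 t (target 64.15 t)
Consistency of the glass mass: Σ batch − LOI loss = 100.0 t (targets for the oxides total 100.0 t; stated basis 100.0 t — a pure rounding effect).
Summing the batch: Σ batch = 111.1 t; the LOI term Σ batch·LOI equals 11.06 t; yield, glass over the total, = 90.04%.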